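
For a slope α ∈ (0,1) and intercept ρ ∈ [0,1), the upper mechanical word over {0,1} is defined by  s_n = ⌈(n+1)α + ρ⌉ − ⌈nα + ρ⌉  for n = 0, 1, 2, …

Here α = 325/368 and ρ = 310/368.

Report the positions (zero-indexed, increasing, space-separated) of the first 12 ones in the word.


n=0: ⌈635/368⌉−⌈310/368⌉ = 2−1 = 1  ← one
n=1: ⌈960/368⌉−⌈635/368⌉ = 3−2 = 1  ← one
n=2: ⌈1285/368⌉−⌈960/368⌉ = 4−3 = 1  ← one
n=3: ⌈1610/368⌉−⌈1285/368⌉ = 5−4 = 1  ← one
n=4: ⌈1935/368⌉−⌈1610/368⌉ = 6−5 = 1  ← one
n=5: ⌈2260/368⌉−⌈1935/368⌉ = 7−6 = 1  ← one
n=6: ⌈2585/368⌉−⌈2260/368⌉ = 8−7 = 1  ← one
n=7: ⌈2910/368⌉−⌈2585/368⌉ = 8−8 = 0
n=8: ⌈3235/368⌉−⌈2910/368⌉ = 9−8 = 1  ← one
n=9: ⌈3560/368⌉−⌈3235/368⌉ = 10−9 = 1  ← one
n=10: ⌈3885/368⌉−⌈3560/368⌉ = 11−10 = 1  ← one
n=11: ⌈4210/368⌉−⌈3885/368⌉ = 12−11 = 1  ← one
n=12: ⌈4535/368⌉−⌈4210/368⌉ = 13−12 = 1  ← one
positions of the first 12 ones: 0 1 2 3 4 5 6 8 9 10 11 12

0 1 2 3 4 5 6 8 9 10 11 12


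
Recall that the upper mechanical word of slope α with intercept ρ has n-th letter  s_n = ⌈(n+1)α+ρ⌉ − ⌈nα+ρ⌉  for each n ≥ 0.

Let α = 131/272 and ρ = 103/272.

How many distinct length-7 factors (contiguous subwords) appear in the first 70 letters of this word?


t_n = ⌈(n·131+103)/272⌉ for n = 0 … 70:
  n=0…9: ⌈103/272⌉=1 ⌈234/272⌉=1 ⌈365/272⌉=2 ⌈496/272⌉=2 ⌈627/272⌉=3 ⌈758/272⌉=3 ⌈889/272⌉=4 ⌈1020/272⌉=4 ⌈1151/272⌉=5 ⌈1282/272⌉=5
  n=10…19: ⌈1413/272⌉=6 ⌈1544/272⌉=6 ⌈1675/272⌉=7 ⌈1806/272⌉=7 ⌈1937/272⌉=8 ⌈2068/272⌉=8 ⌈2199/272⌉=9 ⌈2330/272⌉=9 ⌈2461/272⌉=10 ⌈2592/272⌉=10
  n=20…29: ⌈2723/272⌉=11 ⌈2854/272⌉=11 ⌈2985/272⌉=11 ⌈3116/272⌉=12 ⌈3247/272⌉=12 ⌈3378/272⌉=13 ⌈3509/272⌉=13 ⌈3640/272⌉=14 ⌈3771/272⌉=14 ⌈3902/272⌉=15
  n=30…39: ⌈4033/272⌉=15 ⌈4164/272⌉=16 ⌈4295/272⌉=16 ⌈4426/272⌉=17 ⌈4557/272⌉=17 ⌈4688/272⌉=18 ⌈4819/272⌉=18 ⌈4950/272⌉=19 ⌈5081/272⌉=19 ⌈5212/272⌉=20
  n=40…49: ⌈5343/272⌉=20 ⌈5474/272⌉=21 ⌈5605/272⌉=21 ⌈5736/272⌉=22 ⌈5867/272⌉=22 ⌈5998/272⌉=23 ⌈6129/272⌉=23 ⌈6260/272⌉=24 ⌈6391/272⌉=24 ⌈6522/272⌉=24
  n=50…59: ⌈6653/272⌉=25 ⌈6784/272⌉=25 ⌈6915/272⌉=26 ⌈7046/272⌉=26 ⌈7177/272⌉=27 ⌈7308/272⌉=27 ⌈7439/272⌉=28 ⌈7570/272⌉=28 ⌈7701/272⌉=29 ⌈7832/272⌉=29
  n=60…69: ⌈7963/272⌉=30 ⌈8094/272⌉=30 ⌈8225/272⌉=31 ⌈8356/272⌉=31 ⌈8487/272⌉=32 ⌈8618/272⌉=32 ⌈8749/272⌉=33 ⌈8880/272⌉=33 ⌈9011/272⌉=34 ⌈9142/272⌉=34
  n=70: ⌈9273/272⌉=35
s_n = t_(n+1) − t_n for n = 0 … 69 gives
prefix = 0101010101010101010100101010101010101010101010100101010101010101010101
slide a length-7 window over [0..6] … [63..69] (64 windows); first occurrence of each distinct factor:
  [  0..  6] 0101010
  [  1..  7] 1010101
  [ 15.. 21] 1010100
  [ 16.. 22] 0101001
  [ 17.. 23] 1010010
  [ 18.. 24] 0100101
  [ 19.. 25] 1001010
  [ 20.. 26] 0010101
  (the other 56 windows repeat one of these)
distinct factors: {0010101, 0100101, 0101001, 0101010, 1001010, 1010010, 1010100, 1010101}
count = 8  (Sturmian bound for length 7 is 8)

8


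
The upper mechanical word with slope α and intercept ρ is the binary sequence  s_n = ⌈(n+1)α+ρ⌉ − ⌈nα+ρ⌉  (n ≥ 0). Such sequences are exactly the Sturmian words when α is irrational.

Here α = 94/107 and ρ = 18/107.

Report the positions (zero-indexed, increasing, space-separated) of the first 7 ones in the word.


0 2 3 4 5 6 7

n=0: ⌈112/107⌉−⌈18/107⌉ = 2−1 = 1  ← one
n=1: ⌈206/107⌉−⌈112/107⌉ = 2−2 = 0
n=2: ⌈300/107⌉−⌈206/107⌉ = 3−2 = 1  ← one
n=3: ⌈394/107⌉−⌈300/107⌉ = 4−3 = 1  ← one
n=4: ⌈488/107⌉−⌈394/107⌉ = 5−4 = 1  ← one
n=5: ⌈582/107⌉−⌈488/107⌉ = 6−5 = 1  ← one
n=6: ⌈676/107⌉−⌈582/107⌉ = 7−6 = 1  ← one
n=7: ⌈770/107⌉−⌈676/107⌉ = 8−7 = 1  ← one
positions of the first 7 ones: 0 2 3 4 5 6 7


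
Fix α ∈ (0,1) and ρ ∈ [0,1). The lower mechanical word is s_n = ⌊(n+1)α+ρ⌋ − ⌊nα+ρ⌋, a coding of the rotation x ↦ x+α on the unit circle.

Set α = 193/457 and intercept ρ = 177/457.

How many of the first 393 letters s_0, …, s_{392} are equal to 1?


166

#1s = Σ_{n=0}^{392} s_n = Σ_{n=0}^{392} (⌊(n+1)α+ρ⌋ − ⌊nα+ρ⌋)
the sum telescopes: every ⌊nα+ρ⌋ with 0 < n < 393 appears once with + and once with −, leaving ⌊393α+ρ⌋ − ⌊0·α+ρ⌋
393α + ρ = (393·193 + 177) / 457 = 76026/457
ρ = 177/457
⌊76026/457⌋ = 166,  ⌊177/457⌋ = 0
#1s = 166 − 0 = 166


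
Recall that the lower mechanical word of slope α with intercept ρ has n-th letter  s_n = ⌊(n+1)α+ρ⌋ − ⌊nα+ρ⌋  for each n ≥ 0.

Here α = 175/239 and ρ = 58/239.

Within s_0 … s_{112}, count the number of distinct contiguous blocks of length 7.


t_n = ⌊(n·175+58)/239⌋ for n = 0 … 113:
  n=0…9: ⌊58/239⌋=0 ⌊233/239⌋=0 ⌊408/239⌋=1 ⌊583/239⌋=2 ⌊758/239⌋=3 ⌊933/239⌋=3 ⌊1108/239⌋=4 ⌊1283/239⌋=5 ⌊1458/239⌋=6 ⌊1633/239⌋=6
  n=10…19: ⌊1808/239⌋=7 ⌊1983/239⌋=8 ⌊2158/239⌋=9 ⌊2333/239⌋=9 ⌊2508/239⌋=10 ⌊2683/239⌋=11 ⌊2858/239⌋=11 ⌊3033/239⌋=12 ⌊3208/239⌋=13 ⌊3383/239⌋=14
  n=20…29: ⌊3558/239⌋=14 ⌊3733/239⌋=15 ⌊3908/239⌋=16 ⌊4083/239⌋=17 ⌊4258/239⌋=17 ⌊4433/239⌋=18 ⌊4608/239⌋=19 ⌊4783/239⌋=20 ⌊4958/239⌋=20 ⌊5133/239⌋=21
  n=30…39: ⌊5308/239⌋=22 ⌊5483/239⌋=22 ⌊5658/239⌋=23 ⌊5833/239⌋=24 ⌊6008/239⌋=25 ⌊6183/239⌋=25 ⌊6358/239⌋=26 ⌊6533/239⌋=27 ⌊6708/239⌋=28 ⌊6883/239⌋=28
  n=40…49: ⌊7058/239⌋=29 ⌊7233/239⌋=30 ⌊7408/239⌋=30 ⌊7583/239⌋=31 ⌊7758/239⌋=32 ⌊7933/239⌋=33 ⌊8108/239⌋=33 ⌊8283/239⌋=34 ⌊8458/239⌋=35 ⌊8633/239⌋=36
  n=50…59: ⌊8808/239⌋=36 ⌊8983/239⌋=37 ⌊9158/239⌋=38 ⌊9333/239⌋=39 ⌊9508/239⌋=39 ⌊9683/239⌋=40 ⌊9858/239⌋=41 ⌊10033/239⌋=41 ⌊10208/239⌋=42 ⌊10383/239⌋=43
  n=60…69: ⌊10558/239⌋=44 ⌊10733/239⌋=44 ⌊10908/239⌋=45 ⌊11083/239⌋=46 ⌊11258/239⌋=47 ⌊11433/239⌋=47 ⌊11608/239⌋=48 ⌊11783/239⌋=49 ⌊11958/239⌋=50 ⌊12133/239⌋=50
  n=70…79: ⌊12308/239⌋=51 ⌊12483/239⌋=52 ⌊12658/239⌋=52 ⌊12833/239⌋=53 ⌊13008/239⌋=54 ⌊13183/239⌋=55 ⌊13358/239⌋=55 ⌊13533/239⌋=56 ⌊13708/239⌋=57 ⌊13883/239⌋=58
  n=80…89: ⌊14058/239⌋=58 ⌊14233/239⌋=59 ⌊14408/239⌋=60 ⌊14583/239⌋=61 ⌊14758/239⌋=61 ⌊14933/239⌋=62 ⌊15108/239⌋=63 ⌊15283/239⌋=63 ⌊15458/239⌋=64 ⌊15633/239⌋=65
  n=90…99: ⌊15808/239⌋=66 ⌊15983/239⌋=66 ⌊16158/239⌋=67 ⌊16333/239⌋=68 ⌊16508/239⌋=69 ⌊16683/239⌋=69 ⌊16858/239⌋=70 ⌊17033/239⌋=71 ⌊17208/239⌋=72 ⌊17383/239⌋=72
  n=100…109: ⌊17558/239⌋=73 ⌊17733/239⌋=74 ⌊17908/239⌋=74 ⌊18083/239⌋=75 ⌊18258/239⌋=76 ⌊18433/239⌋=77 ⌊18608/239⌋=77 ⌊18783/239⌋=78 ⌊18958/239⌋=79 ⌊19133/239⌋=80
  n=110…113: ⌊19308/239⌋=80 ⌊19483/239⌋=81 ⌊19658/239⌋=82 ⌊19833/239⌋=82
s_n = t_(n+1) − t_n for n = 0 … 112 gives
prefix = 01110111011101101110111011101101110111011011101110111011011101110111011011101110111011011101110111011011101110110
slide a length-7 window over [0..6] … [106..112] (107 windows); first occurrence of each distinct factor:
  [  0..  6] 0111011
  [  1..  7] 1110111
  [  2..  8] 1101110
  [  3..  9] 1011101
  [  9.. 15] 1110110
  [ 10.. 16] 1101101
  [ 11.. 17] 1011011
  [ 12.. 18] 0110111
  (the other 99 windows repeat one of these)
distinct factors: {0110111, 0111011, 1011011, 1011101, 1101101, 1101110, 1110110, 1110111}
count = 8  (Sturmian bound for length 7 is 8)

8


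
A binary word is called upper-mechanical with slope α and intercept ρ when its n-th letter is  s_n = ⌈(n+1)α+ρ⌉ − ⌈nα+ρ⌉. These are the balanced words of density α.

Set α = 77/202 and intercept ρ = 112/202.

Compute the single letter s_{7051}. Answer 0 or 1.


0

(n+1)α + ρ = (7052·77 + 112) / 202 = 543116/202
nα + ρ     = (7051·77 + 112) / 202 = 543039/202
⌈543116/202⌉ = 2689,  ⌈543039/202⌉ = 2689
s_{7051} = 2689 − 2689 = 0


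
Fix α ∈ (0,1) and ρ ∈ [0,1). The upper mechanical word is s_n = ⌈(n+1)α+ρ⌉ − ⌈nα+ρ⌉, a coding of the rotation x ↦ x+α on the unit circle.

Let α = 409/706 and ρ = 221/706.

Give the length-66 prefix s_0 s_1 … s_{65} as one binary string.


n=0: ⌈(1·409+221)/706⌉ − ⌈(0·409+221)/706⌉ = ⌈630/706⌉ − ⌈221/706⌉ = 1 − 1 = 0
n=1: ⌈(2·409+221)/706⌉ − ⌈(1·409+221)/706⌉ = ⌈1039/706⌉ − ⌈630/706⌉ = 2 − 1 = 1
n=2: ⌈(3·409+221)/706⌉ − ⌈(2·409+221)/706⌉ = ⌈1448/706⌉ − ⌈1039/706⌉ = 3 − 2 = 1
n=3: ⌈(4·409+221)/706⌉ − ⌈(3·409+221)/706⌉ = ⌈1857/706⌉ − ⌈1448/706⌉ = 3 − 3 = 0
n=4: ⌈(5·409+221)/706⌉ − ⌈(4·409+221)/706⌉ = ⌈2266/706⌉ − ⌈1857/706⌉ = 4 − 3 = 1
n=5: ⌈(6·409+221)/706⌉ − ⌈(5·409+221)/706⌉ = ⌈2675/706⌉ − ⌈2266/706⌉ = 4 − 4 = 0
n=6: ⌈(7·409+221)/706⌉ − ⌈(6·409+221)/706⌉ = ⌈3084/706⌉ − ⌈2675/706⌉ = 5 − 4 = 1
n=7: ⌈(8·409+221)/706⌉ − ⌈(7·409+221)/706⌉ = ⌈3493/706⌉ − ⌈3084/706⌉ = 5 − 5 = 0
n=8: ⌈(9·409+221)/706⌉ − ⌈(8·409+221)/706⌉ = ⌈3902/706⌉ − ⌈3493/706⌉ = 6 − 5 = 1
n=9: ⌈(10·409+221)/706⌉ − ⌈(9·409+221)/706⌉ = ⌈4311/706⌉ − ⌈3902/706⌉ = 7 − 6 = 1
n=10: ⌈(11·409+221)/706⌉ − ⌈(10·409+221)/706⌉ = ⌈4720/706⌉ − ⌈4311/706⌉ = 7 − 7 = 0
n=11: ⌈(12·409+221)/706⌉ − ⌈(11·409+221)/706⌉ = ⌈5129/706⌉ − ⌈4720/706⌉ = 8 − 7 = 1
n=12: ⌈(13·409+221)/706⌉ − ⌈(12·409+221)/706⌉ = ⌈5538/706⌉ − ⌈5129/706⌉ = 8 − 8 = 0
n=13: ⌈(14·409+221)/706⌉ − ⌈(13·409+221)/706⌉ = ⌈5947/706⌉ − ⌈5538/706⌉ = 9 − 8 = 1
n=14: ⌈(15·409+221)/706⌉ − ⌈(14·409+221)/706⌉ = ⌈6356/706⌉ − ⌈5947/706⌉ = 10 − 9 = 1
n=15: ⌈(16·409+221)/706⌉ − ⌈(15·409+221)/706⌉ = ⌈6765/706⌉ − ⌈6356/706⌉ = 10 − 10 = 0
n=16: ⌈(17·409+221)/706⌉ − ⌈(16·409+221)/706⌉ = ⌈7174/706⌉ − ⌈6765/706⌉ = 11 − 10 = 1
n=17: ⌈(18·409+221)/706⌉ − ⌈(17·409+221)/706⌉ = ⌈7583/706⌉ − ⌈7174/706⌉ = 11 − 11 = 0
n=18: ⌈(19·409+221)/706⌉ − ⌈(18·409+221)/706⌉ = ⌈7992/706⌉ − ⌈7583/706⌉ = 12 − 11 = 1
n=19: ⌈(20·409+221)/706⌉ − ⌈(19·409+221)/706⌉ = ⌈8401/706⌉ − ⌈7992/706⌉ = 12 − 12 = 0
n=20: ⌈(21·409+221)/706⌉ − ⌈(20·409+221)/706⌉ = ⌈8810/706⌉ − ⌈8401/706⌉ = 13 − 12 = 1
n=21: ⌈(22·409+221)/706⌉ − ⌈(21·409+221)/706⌉ = ⌈9219/706⌉ − ⌈8810/706⌉ = 14 − 13 = 1
n=22: ⌈(23·409+221)/706⌉ − ⌈(22·409+221)/706⌉ = ⌈9628/706⌉ − ⌈9219/706⌉ = 14 − 14 = 0
n=23: ⌈(24·409+221)/706⌉ − ⌈(23·409+221)/706⌉ = ⌈10037/706⌉ − ⌈9628/706⌉ = 15 − 14 = 1
n=24: ⌈(25·409+221)/706⌉ − ⌈(24·409+221)/706⌉ = ⌈10446/706⌉ − ⌈10037/706⌉ = 15 − 15 = 0
n=25: ⌈(26·409+221)/706⌉ − ⌈(25·409+221)/706⌉ = ⌈10855/706⌉ − ⌈10446/706⌉ = 16 − 15 = 1
n=26: ⌈(27·409+221)/706⌉ − ⌈(26·409+221)/706⌉ = ⌈11264/706⌉ − ⌈10855/706⌉ = 16 − 16 = 0
n=27: ⌈(28·409+221)/706⌉ − ⌈(27·409+221)/706⌉ = ⌈11673/706⌉ − ⌈11264/706⌉ = 17 − 16 = 1
n=28: ⌈(29·409+221)/706⌉ − ⌈(28·409+221)/706⌉ = ⌈12082/706⌉ − ⌈11673/706⌉ = 18 − 17 = 1
n=29: ⌈(30·409+221)/706⌉ − ⌈(29·409+221)/706⌉ = ⌈12491/706⌉ − ⌈12082/706⌉ = 18 − 18 = 0
n=30: ⌈(31·409+221)/706⌉ − ⌈(30·409+221)/706⌉ = ⌈12900/706⌉ − ⌈12491/706⌉ = 19 − 18 = 1
n=31: ⌈(32·409+221)/706⌉ − ⌈(31·409+221)/706⌉ = ⌈13309/706⌉ − ⌈12900/706⌉ = 19 − 19 = 0
n=32: ⌈(33·409+221)/706⌉ − ⌈(32·409+221)/706⌉ = ⌈13718/706⌉ − ⌈13309/706⌉ = 20 − 19 = 1
n=33: ⌈(34·409+221)/706⌉ − ⌈(33·409+221)/706⌉ = ⌈14127/706⌉ − ⌈13718/706⌉ = 21 − 20 = 1
n=34: ⌈(35·409+221)/706⌉ − ⌈(34·409+221)/706⌉ = ⌈14536/706⌉ − ⌈14127/706⌉ = 21 − 21 = 0
n=35: ⌈(36·409+221)/706⌉ − ⌈(35·409+221)/706⌉ = ⌈14945/706⌉ − ⌈14536/706⌉ = 22 − 21 = 1
n=36: ⌈(37·409+221)/706⌉ − ⌈(36·409+221)/706⌉ = ⌈15354/706⌉ − ⌈14945/706⌉ = 22 − 22 = 0
n=37: ⌈(38·409+221)/706⌉ − ⌈(37·409+221)/706⌉ = ⌈15763/706⌉ − ⌈15354/706⌉ = 23 − 22 = 1
n=38: ⌈(39·409+221)/706⌉ − ⌈(38·409+221)/706⌉ = ⌈16172/706⌉ − ⌈15763/706⌉ = 23 − 23 = 0
n=39: ⌈(40·409+221)/706⌉ − ⌈(39·409+221)/706⌉ = ⌈16581/706⌉ − ⌈16172/706⌉ = 24 − 23 = 1
n=40: ⌈(41·409+221)/706⌉ − ⌈(40·409+221)/706⌉ = ⌈16990/706⌉ − ⌈16581/706⌉ = 25 − 24 = 1
n=41: ⌈(42·409+221)/706⌉ − ⌈(41·409+221)/706⌉ = ⌈17399/706⌉ − ⌈16990/706⌉ = 25 − 25 = 0
n=42: ⌈(43·409+221)/706⌉ − ⌈(42·409+221)/706⌉ = ⌈17808/706⌉ − ⌈17399/706⌉ = 26 − 25 = 1
n=43: ⌈(44·409+221)/706⌉ − ⌈(43·409+221)/706⌉ = ⌈18217/706⌉ − ⌈17808/706⌉ = 26 − 26 = 0
n=44: ⌈(45·409+221)/706⌉ − ⌈(44·409+221)/706⌉ = ⌈18626/706⌉ − ⌈18217/706⌉ = 27 − 26 = 1
n=45: ⌈(46·409+221)/706⌉ − ⌈(45·409+221)/706⌉ = ⌈19035/706⌉ − ⌈18626/706⌉ = 27 − 27 = 0
n=46: ⌈(47·409+221)/706⌉ − ⌈(46·409+221)/706⌉ = ⌈19444/706⌉ − ⌈19035/706⌉ = 28 − 27 = 1
n=47: ⌈(48·409+221)/706⌉ − ⌈(47·409+221)/706⌉ = ⌈19853/706⌉ − ⌈19444/706⌉ = 29 − 28 = 1
n=48: ⌈(49·409+221)/706⌉ − ⌈(48·409+221)/706⌉ = ⌈20262/706⌉ − ⌈19853/706⌉ = 29 − 29 = 0
n=49: ⌈(50·409+221)/706⌉ − ⌈(49·409+221)/706⌉ = ⌈20671/706⌉ − ⌈20262/706⌉ = 30 − 29 = 1
n=50: ⌈(51·409+221)/706⌉ − ⌈(50·409+221)/706⌉ = ⌈21080/706⌉ − ⌈20671/706⌉ = 30 − 30 = 0
n=51: ⌈(52·409+221)/706⌉ − ⌈(51·409+221)/706⌉ = ⌈21489/706⌉ − ⌈21080/706⌉ = 31 − 30 = 1
n=52: ⌈(53·409+221)/706⌉ − ⌈(52·409+221)/706⌉ = ⌈21898/706⌉ − ⌈21489/706⌉ = 32 − 31 = 1
n=53: ⌈(54·409+221)/706⌉ − ⌈(53·409+221)/706⌉ = ⌈22307/706⌉ − ⌈21898/706⌉ = 32 − 32 = 0
n=54: ⌈(55·409+221)/706⌉ − ⌈(54·409+221)/706⌉ = ⌈22716/706⌉ − ⌈22307/706⌉ = 33 − 32 = 1
n=55: ⌈(56·409+221)/706⌉ − ⌈(55·409+221)/706⌉ = ⌈23125/706⌉ − ⌈22716/706⌉ = 33 − 33 = 0
n=56: ⌈(57·409+221)/706⌉ − ⌈(56·409+221)/706⌉ = ⌈23534/706⌉ − ⌈23125/706⌉ = 34 − 33 = 1
n=57: ⌈(58·409+221)/706⌉ − ⌈(57·409+221)/706⌉ = ⌈23943/706⌉ − ⌈23534/706⌉ = 34 − 34 = 0
n=58: ⌈(59·409+221)/706⌉ − ⌈(58·409+221)/706⌉ = ⌈24352/706⌉ − ⌈23943/706⌉ = 35 − 34 = 1
n=59: ⌈(60·409+221)/706⌉ − ⌈(59·409+221)/706⌉ = ⌈24761/706⌉ − ⌈24352/706⌉ = 36 − 35 = 1
n=60: ⌈(61·409+221)/706⌉ − ⌈(60·409+221)/706⌉ = ⌈25170/706⌉ − ⌈24761/706⌉ = 36 − 36 = 0
n=61: ⌈(62·409+221)/706⌉ − ⌈(61·409+221)/706⌉ = ⌈25579/706⌉ − ⌈25170/706⌉ = 37 − 36 = 1
n=62: ⌈(63·409+221)/706⌉ − ⌈(62·409+221)/706⌉ = ⌈25988/706⌉ − ⌈25579/706⌉ = 37 − 37 = 0
n=63: ⌈(64·409+221)/706⌉ − ⌈(63·409+221)/706⌉ = ⌈26397/706⌉ − ⌈25988/706⌉ = 38 − 37 = 1
n=64: ⌈(65·409+221)/706⌉ − ⌈(64·409+221)/706⌉ = ⌈26806/706⌉ − ⌈26397/706⌉ = 38 − 38 = 0
n=65: ⌈(66·409+221)/706⌉ − ⌈(65·409+221)/706⌉ = ⌈27215/706⌉ − ⌈26806/706⌉ = 39 − 38 = 1

011010101101011010101101010110101101010110101011010110101011010101


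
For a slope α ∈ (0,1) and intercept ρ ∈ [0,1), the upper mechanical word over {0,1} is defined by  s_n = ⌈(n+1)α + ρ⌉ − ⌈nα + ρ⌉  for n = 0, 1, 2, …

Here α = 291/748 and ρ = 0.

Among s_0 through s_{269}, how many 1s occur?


#1s = Σ_{n=0}^{269} s_n = Σ_{n=0}^{269} (⌈(n+1)α+ρ⌉ − ⌈nα+ρ⌉)
the sum telescopes: every ⌈nα+ρ⌉ with 0 < n < 270 appears once with + and once with −, leaving ⌈270α+ρ⌉ − ⌈0·α+ρ⌉
270α + ρ = (270·291) / 748 = 78570/748
ρ = 0/748
⌈78570/748⌉ = 106,  ⌈0/748⌉ = 0
#1s = 106 − 0 = 106

106


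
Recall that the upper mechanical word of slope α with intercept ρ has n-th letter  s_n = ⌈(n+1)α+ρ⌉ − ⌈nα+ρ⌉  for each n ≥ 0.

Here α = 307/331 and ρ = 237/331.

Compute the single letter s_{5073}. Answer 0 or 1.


(n+1)α + ρ = (5074·307 + 237) / 331 = 1557955/331
nα + ρ     = (5073·307 + 237) / 331 = 1557648/331
⌈1557955/331⌉ = 4707,  ⌈1557648/331⌉ = 4706
s_{5073} = 4707 − 4706 = 1

1


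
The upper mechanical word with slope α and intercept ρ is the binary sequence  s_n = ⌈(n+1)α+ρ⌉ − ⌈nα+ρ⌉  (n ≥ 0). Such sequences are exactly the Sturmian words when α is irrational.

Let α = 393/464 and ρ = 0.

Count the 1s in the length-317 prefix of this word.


#1s = Σ_{n=0}^{316} s_n = Σ_{n=0}^{316} (⌈(n+1)α+ρ⌉ − ⌈nα+ρ⌉)
the sum telescopes: every ⌈nα+ρ⌉ with 0 < n < 317 appears once with + and once with −, leaving ⌈317α+ρ⌉ − ⌈0·α+ρ⌉
317α + ρ = (317·393) / 464 = 124581/464
ρ = 0/464
⌈124581/464⌉ = 269,  ⌈0/464⌉ = 0
#1s = 269 − 0 = 269

269


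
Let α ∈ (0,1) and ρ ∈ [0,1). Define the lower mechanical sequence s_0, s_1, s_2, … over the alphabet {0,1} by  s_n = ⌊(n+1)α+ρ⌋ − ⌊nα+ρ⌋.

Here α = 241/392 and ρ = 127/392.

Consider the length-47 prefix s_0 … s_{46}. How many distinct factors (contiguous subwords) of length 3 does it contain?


4

t_n = ⌊(n·241+127)/392⌋ for n = 0 … 47:
  n=0…9: ⌊127/392⌋=0 ⌊368/392⌋=0 ⌊609/392⌋=1 ⌊850/392⌋=2 ⌊1091/392⌋=2 ⌊1332/392⌋=3 ⌊1573/392⌋=4 ⌊1814/392⌋=4 ⌊2055/392⌋=5 ⌊2296/392⌋=5
  n=10…19: ⌊2537/392⌋=6 ⌊2778/392⌋=7 ⌊3019/392⌋=7 ⌊3260/392⌋=8 ⌊3501/392⌋=8 ⌊3742/392⌋=9 ⌊3983/392⌋=10 ⌊4224/392⌋=10 ⌊4465/392⌋=11 ⌊4706/392⌋=12
  n=20…29: ⌊4947/392⌋=12 ⌊5188/392⌋=13 ⌊5429/392⌋=13 ⌊5670/392⌋=14 ⌊5911/392⌋=15 ⌊6152/392⌋=15 ⌊6393/392⌋=16 ⌊6634/392⌋=16 ⌊6875/392⌋=17 ⌊7116/392⌋=18
  n=30…39: ⌊7357/392⌋=18 ⌊7598/392⌋=19 ⌊7839/392⌋=19 ⌊8080/392⌋=20 ⌊8321/392⌋=21 ⌊8562/392⌋=21 ⌊8803/392⌋=22 ⌊9044/392⌋=23 ⌊9285/392⌋=23 ⌊9526/392⌋=24
  n=40…47: ⌊9767/392⌋=24 ⌊10008/392⌋=25 ⌊10249/392⌋=26 ⌊10490/392⌋=26 ⌊10731/392⌋=27 ⌊10972/392⌋=27 ⌊11213/392⌋=28 ⌊11454/392⌋=29
s_n = t_(n+1) − t_n for n = 0 … 46 gives
prefix = 01101101011010110110101101011010110110101101011
slide a length-3 window over [0..2] … [44..46] (45 windows); first occurrence of each distinct factor:
  [  0..  2] 011
  [  1..  3] 110
  [  2..  4] 101
  [  6..  8] 010
  (the other 41 windows repeat one of these)
distinct factors: {010, 011, 101, 110}
count = 4  (Sturmian bound for length 3 is 4)


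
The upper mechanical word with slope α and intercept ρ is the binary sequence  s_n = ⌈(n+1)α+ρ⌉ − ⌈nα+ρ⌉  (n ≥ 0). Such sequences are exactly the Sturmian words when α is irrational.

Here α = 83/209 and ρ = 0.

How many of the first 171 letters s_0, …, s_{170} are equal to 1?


#1s = Σ_{n=0}^{170} s_n = Σ_{n=0}^{170} (⌈(n+1)α+ρ⌉ − ⌈nα+ρ⌉)
the sum telescopes: every ⌈nα+ρ⌉ with 0 < n < 171 appears once with + and once with −, leaving ⌈171α+ρ⌉ − ⌈0·α+ρ⌉
171α + ρ = (171·83) / 209 = 14193/209
ρ = 0/209
⌈14193/209⌉ = 68,  ⌈0/209⌉ = 0
#1s = 68 − 0 = 68

68


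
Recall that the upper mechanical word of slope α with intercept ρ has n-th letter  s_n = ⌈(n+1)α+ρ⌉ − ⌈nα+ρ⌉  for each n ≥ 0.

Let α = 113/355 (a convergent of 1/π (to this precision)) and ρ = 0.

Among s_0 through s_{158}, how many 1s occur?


#1s = Σ_{n=0}^{158} s_n = Σ_{n=0}^{158} (⌈(n+1)α+ρ⌉ − ⌈nα+ρ⌉)
the sum telescopes: every ⌈nα+ρ⌉ with 0 < n < 159 appears once with + and once with −, leaving ⌈159α+ρ⌉ − ⌈0·α+ρ⌉
159α + ρ = (159·113) / 355 = 17967/355
ρ = 0/355
⌈17967/355⌉ = 51,  ⌈0/355⌉ = 0
#1s = 51 − 0 = 51

51


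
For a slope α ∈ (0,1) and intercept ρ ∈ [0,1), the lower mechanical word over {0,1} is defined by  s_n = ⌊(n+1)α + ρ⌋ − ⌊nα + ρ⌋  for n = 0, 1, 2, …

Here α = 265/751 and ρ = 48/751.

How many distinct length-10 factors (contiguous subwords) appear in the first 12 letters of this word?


t_n = ⌊(n·265+48)/751⌋ for n = 0 … 12:
  n=0…9: ⌊48/751⌋=0 ⌊313/751⌋=0 ⌊578/751⌋=0 ⌊843/751⌋=1 ⌊1108/751⌋=1 ⌊1373/751⌋=1 ⌊1638/751⌋=2 ⌊1903/751⌋=2 ⌊2168/751⌋=2 ⌊2433/751⌋=3
  n=10…12: ⌊2698/751⌋=3 ⌊2963/751⌋=3 ⌊3228/751⌋=4
s_n = t_(n+1) − t_n for n = 0 … 11 gives
prefix = 001001001001
slide a length-10 window over [0..9] … [2..11] (3 windows); first occurrence of each distinct factor:
  [  0..  9] 0010010010
  [  1.. 10] 0100100100
  [  2.. 11] 1001001001
distinct factors: {0010010010, 0100100100, 1001001001}
count = 3  (Sturmian bound for length 10 is 11)

3


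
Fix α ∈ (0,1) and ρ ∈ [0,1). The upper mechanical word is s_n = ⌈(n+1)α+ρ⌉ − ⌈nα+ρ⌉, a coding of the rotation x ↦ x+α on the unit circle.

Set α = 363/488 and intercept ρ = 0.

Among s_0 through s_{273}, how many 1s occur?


#1s = Σ_{n=0}^{273} s_n = Σ_{n=0}^{273} (⌈(n+1)α+ρ⌉ − ⌈nα+ρ⌉)
the sum telescopes: every ⌈nα+ρ⌉ with 0 < n < 274 appears once with + and once with −, leaving ⌈274α+ρ⌉ − ⌈0·α+ρ⌉
274α + ρ = (274·363) / 488 = 99462/488
ρ = 0/488
⌈99462/488⌉ = 204,  ⌈0/488⌉ = 0
#1s = 204 − 0 = 204

204


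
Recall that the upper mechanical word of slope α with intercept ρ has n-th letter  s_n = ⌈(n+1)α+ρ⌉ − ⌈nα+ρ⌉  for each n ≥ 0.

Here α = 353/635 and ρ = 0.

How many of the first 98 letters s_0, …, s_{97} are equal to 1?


55

#1s = Σ_{n=0}^{97} s_n = Σ_{n=0}^{97} (⌈(n+1)α+ρ⌉ − ⌈nα+ρ⌉)
the sum telescopes: every ⌈nα+ρ⌉ with 0 < n < 98 appears once with + and once with −, leaving ⌈98α+ρ⌉ − ⌈0·α+ρ⌉
98α + ρ = (98·353) / 635 = 34594/635
ρ = 0/635
⌈34594/635⌉ = 55,  ⌈0/635⌉ = 0
#1s = 55 − 0 = 55


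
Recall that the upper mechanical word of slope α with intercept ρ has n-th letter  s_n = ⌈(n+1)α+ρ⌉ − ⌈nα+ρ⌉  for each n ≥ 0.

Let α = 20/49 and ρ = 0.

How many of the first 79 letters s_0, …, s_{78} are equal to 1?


#1s = Σ_{n=0}^{78} s_n = Σ_{n=0}^{78} (⌈(n+1)α+ρ⌉ − ⌈nα+ρ⌉)
the sum telescopes: every ⌈nα+ρ⌉ with 0 < n < 79 appears once with + and once with −, leaving ⌈79α+ρ⌉ − ⌈0·α+ρ⌉
79α + ρ = (79·20) / 49 = 1580/49
ρ = 0/49
⌈1580/49⌉ = 33,  ⌈0/49⌉ = 0
#1s = 33 − 0 = 33

33


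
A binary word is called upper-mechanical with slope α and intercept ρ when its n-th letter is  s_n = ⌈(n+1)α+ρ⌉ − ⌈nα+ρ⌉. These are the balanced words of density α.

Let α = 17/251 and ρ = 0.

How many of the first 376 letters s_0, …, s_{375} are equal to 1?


#1s = Σ_{n=0}^{375} s_n = Σ_{n=0}^{375} (⌈(n+1)α+ρ⌉ − ⌈nα+ρ⌉)
the sum telescopes: every ⌈nα+ρ⌉ with 0 < n < 376 appears once with + and once with −, leaving ⌈376α+ρ⌉ − ⌈0·α+ρ⌉
376α + ρ = (376·17) / 251 = 6392/251
ρ = 0/251
⌈6392/251⌉ = 26,  ⌈0/251⌉ = 0
#1s = 26 − 0 = 26

26


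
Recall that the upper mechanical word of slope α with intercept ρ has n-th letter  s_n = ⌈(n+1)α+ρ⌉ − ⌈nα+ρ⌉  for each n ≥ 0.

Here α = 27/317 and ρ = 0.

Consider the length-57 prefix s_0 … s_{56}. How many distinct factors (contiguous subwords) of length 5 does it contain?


t_n = ⌈(n·27)/317⌉ for n = 0 … 57:
  n=0…9: ⌈0/317⌉=0 ⌈27/317⌉=1 ⌈54/317⌉=1 ⌈81/317⌉=1 ⌈108/317⌉=1 ⌈135/317⌉=1 ⌈162/317⌉=1 ⌈189/317⌉=1 ⌈216/317⌉=1 ⌈243/317⌉=1
  n=10…19: ⌈270/317⌉=1 ⌈297/317⌉=1 ⌈324/317⌉=2 ⌈351/317⌉=2 ⌈378/317⌉=2 ⌈405/317⌉=2 ⌈432/317⌉=2 ⌈459/317⌉=2 ⌈486/317⌉=2 ⌈513/317⌉=2
  n=20…29: ⌈540/317⌉=2 ⌈567/317⌉=2 ⌈594/317⌉=2 ⌈621/317⌉=2 ⌈648/317⌉=3 ⌈675/317⌉=3 ⌈702/317⌉=3 ⌈729/317⌉=3 ⌈756/317⌉=3 ⌈783/317⌉=3
  n=30…39: ⌈810/317⌉=3 ⌈837/317⌉=3 ⌈864/317⌉=3 ⌈891/317⌉=3 ⌈918/317⌉=3 ⌈945/317⌉=3 ⌈972/317⌉=4 ⌈999/317⌉=4 ⌈1026/317⌉=4 ⌈1053/317⌉=4
  n=40…49: ⌈1080/317⌉=4 ⌈1107/317⌉=4 ⌈1134/317⌉=4 ⌈1161/317⌉=4 ⌈1188/317⌉=4 ⌈1215/317⌉=4 ⌈1242/317⌉=4 ⌈1269/317⌉=5 ⌈1296/317⌉=5 ⌈1323/317⌉=5
  n=50…57: ⌈1350/317⌉=5 ⌈1377/317⌉=5 ⌈1404/317⌉=5 ⌈1431/317⌉=5 ⌈1458/317⌉=5 ⌈1485/317⌉=5 ⌈1512/317⌉=5 ⌈1539/317⌉=5
s_n = t_(n+1) − t_n for n = 0 … 56 gives
prefix = 100000000001000000000001000000000001000000000010000000000
slide a length-5 window over [0..4] … [52..56] (53 windows); first occurrence of each distinct factor:
  [  0..  4] 10000
  [  1..  5] 00000
  [  7.. 11] 00001
  [  8.. 12] 00010
  [  9.. 13] 00100
  [ 10.. 14] 01000
  (the other 47 windows repeat one of these)
distinct factors: {00000, 00001, 00010, 00100, 01000, 10000}
count = 6  (Sturmian bound for length 5 is 6)

6


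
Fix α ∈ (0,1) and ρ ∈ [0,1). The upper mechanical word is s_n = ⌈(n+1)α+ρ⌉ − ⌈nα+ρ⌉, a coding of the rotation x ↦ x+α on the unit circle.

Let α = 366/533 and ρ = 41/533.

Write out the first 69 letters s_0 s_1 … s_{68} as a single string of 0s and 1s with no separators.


n=0: ⌈(1·366+41)/533⌉ − ⌈(0·366+41)/533⌉ = ⌈407/533⌉ − ⌈41/533⌉ = 1 − 1 = 0
n=1: ⌈(2·366+41)/533⌉ − ⌈(1·366+41)/533⌉ = ⌈773/533⌉ − ⌈407/533⌉ = 2 − 1 = 1
n=2: ⌈(3·366+41)/533⌉ − ⌈(2·366+41)/533⌉ = ⌈1139/533⌉ − ⌈773/533⌉ = 3 − 2 = 1
n=3: ⌈(4·366+41)/533⌉ − ⌈(3·366+41)/533⌉ = ⌈1505/533⌉ − ⌈1139/533⌉ = 3 − 3 = 0
n=4: ⌈(5·366+41)/533⌉ − ⌈(4·366+41)/533⌉ = ⌈1871/533⌉ − ⌈1505/533⌉ = 4 − 3 = 1
n=5: ⌈(6·366+41)/533⌉ − ⌈(5·366+41)/533⌉ = ⌈2237/533⌉ − ⌈1871/533⌉ = 5 − 4 = 1
n=6: ⌈(7·366+41)/533⌉ − ⌈(6·366+41)/533⌉ = ⌈2603/533⌉ − ⌈2237/533⌉ = 5 − 5 = 0
n=7: ⌈(8·366+41)/533⌉ − ⌈(7·366+41)/533⌉ = ⌈2969/533⌉ − ⌈2603/533⌉ = 6 − 5 = 1
n=8: ⌈(9·366+41)/533⌉ − ⌈(8·366+41)/533⌉ = ⌈3335/533⌉ − ⌈2969/533⌉ = 7 − 6 = 1
n=9: ⌈(10·366+41)/533⌉ − ⌈(9·366+41)/533⌉ = ⌈3701/533⌉ − ⌈3335/533⌉ = 7 − 7 = 0
n=10: ⌈(11·366+41)/533⌉ − ⌈(10·366+41)/533⌉ = ⌈4067/533⌉ − ⌈3701/533⌉ = 8 − 7 = 1
n=11: ⌈(12·366+41)/533⌉ − ⌈(11·366+41)/533⌉ = ⌈4433/533⌉ − ⌈4067/533⌉ = 9 − 8 = 1
n=12: ⌈(13·366+41)/533⌉ − ⌈(12·366+41)/533⌉ = ⌈4799/533⌉ − ⌈4433/533⌉ = 10 − 9 = 1
n=13: ⌈(14·366+41)/533⌉ − ⌈(13·366+41)/533⌉ = ⌈5165/533⌉ − ⌈4799/533⌉ = 10 − 10 = 0
n=14: ⌈(15·366+41)/533⌉ − ⌈(14·366+41)/533⌉ = ⌈5531/533⌉ − ⌈5165/533⌉ = 11 − 10 = 1
n=15: ⌈(16·366+41)/533⌉ − ⌈(15·366+41)/533⌉ = ⌈5897/533⌉ − ⌈5531/533⌉ = 12 − 11 = 1
n=16: ⌈(17·366+41)/533⌉ − ⌈(16·366+41)/533⌉ = ⌈6263/533⌉ − ⌈5897/533⌉ = 12 − 12 = 0
n=17: ⌈(18·366+41)/533⌉ − ⌈(17·366+41)/533⌉ = ⌈6629/533⌉ − ⌈6263/533⌉ = 13 − 12 = 1
n=18: ⌈(19·366+41)/533⌉ − ⌈(18·366+41)/533⌉ = ⌈6995/533⌉ − ⌈6629/533⌉ = 14 − 13 = 1
n=19: ⌈(20·366+41)/533⌉ − ⌈(19·366+41)/533⌉ = ⌈7361/533⌉ − ⌈6995/533⌉ = 14 − 14 = 0
n=20: ⌈(21·366+41)/533⌉ − ⌈(20·366+41)/533⌉ = ⌈7727/533⌉ − ⌈7361/533⌉ = 15 − 14 = 1
n=21: ⌈(22·366+41)/533⌉ − ⌈(21·366+41)/533⌉ = ⌈8093/533⌉ − ⌈7727/533⌉ = 16 − 15 = 1
n=22: ⌈(23·366+41)/533⌉ − ⌈(22·366+41)/533⌉ = ⌈8459/533⌉ − ⌈8093/533⌉ = 16 − 16 = 0
n=23: ⌈(24·366+41)/533⌉ − ⌈(23·366+41)/533⌉ = ⌈8825/533⌉ − ⌈8459/533⌉ = 17 − 16 = 1
n=24: ⌈(25·366+41)/533⌉ − ⌈(24·366+41)/533⌉ = ⌈9191/533⌉ − ⌈8825/533⌉ = 18 − 17 = 1
n=25: ⌈(26·366+41)/533⌉ − ⌈(25·366+41)/533⌉ = ⌈9557/533⌉ − ⌈9191/533⌉ = 18 − 18 = 0
n=26: ⌈(27·366+41)/533⌉ − ⌈(26·366+41)/533⌉ = ⌈9923/533⌉ − ⌈9557/533⌉ = 19 − 18 = 1
n=27: ⌈(28·366+41)/533⌉ − ⌈(27·366+41)/533⌉ = ⌈10289/533⌉ − ⌈9923/533⌉ = 20 − 19 = 1
n=28: ⌈(29·366+41)/533⌉ − ⌈(28·366+41)/533⌉ = ⌈10655/533⌉ − ⌈10289/533⌉ = 20 − 20 = 0
n=29: ⌈(30·366+41)/533⌉ − ⌈(29·366+41)/533⌉ = ⌈11021/533⌉ − ⌈10655/533⌉ = 21 − 20 = 1
n=30: ⌈(31·366+41)/533⌉ − ⌈(30·366+41)/533⌉ = ⌈11387/533⌉ − ⌈11021/533⌉ = 22 − 21 = 1
n=31: ⌈(32·366+41)/533⌉ − ⌈(31·366+41)/533⌉ = ⌈11753/533⌉ − ⌈11387/533⌉ = 23 − 22 = 1
n=32: ⌈(33·366+41)/533⌉ − ⌈(32·366+41)/533⌉ = ⌈12119/533⌉ − ⌈11753/533⌉ = 23 − 23 = 0
n=33: ⌈(34·366+41)/533⌉ − ⌈(33·366+41)/533⌉ = ⌈12485/533⌉ − ⌈12119/533⌉ = 24 − 23 = 1
n=34: ⌈(35·366+41)/533⌉ − ⌈(34·366+41)/533⌉ = ⌈12851/533⌉ − ⌈12485/533⌉ = 25 − 24 = 1
n=35: ⌈(36·366+41)/533⌉ − ⌈(35·366+41)/533⌉ = ⌈13217/533⌉ − ⌈12851/533⌉ = 25 − 25 = 0
n=36: ⌈(37·366+41)/533⌉ − ⌈(36·366+41)/533⌉ = ⌈13583/533⌉ − ⌈13217/533⌉ = 26 − 25 = 1
n=37: ⌈(38·366+41)/533⌉ − ⌈(37·366+41)/533⌉ = ⌈13949/533⌉ − ⌈13583/533⌉ = 27 − 26 = 1
n=38: ⌈(39·366+41)/533⌉ − ⌈(38·366+41)/533⌉ = ⌈14315/533⌉ − ⌈13949/533⌉ = 27 − 27 = 0
n=39: ⌈(40·366+41)/533⌉ − ⌈(39·366+41)/533⌉ = ⌈14681/533⌉ − ⌈14315/533⌉ = 28 − 27 = 1
n=40: ⌈(41·366+41)/533⌉ − ⌈(40·366+41)/533⌉ = ⌈15047/533⌉ − ⌈14681/533⌉ = 29 − 28 = 1
n=41: ⌈(42·366+41)/533⌉ − ⌈(41·366+41)/533⌉ = ⌈15413/533⌉ − ⌈15047/533⌉ = 29 − 29 = 0
n=42: ⌈(43·366+41)/533⌉ − ⌈(42·366+41)/533⌉ = ⌈15779/533⌉ − ⌈15413/533⌉ = 30 − 29 = 1
n=43: ⌈(44·366+41)/533⌉ − ⌈(43·366+41)/533⌉ = ⌈16145/533⌉ − ⌈15779/533⌉ = 31 − 30 = 1
n=44: ⌈(45·366+41)/533⌉ − ⌈(44·366+41)/533⌉ = ⌈16511/533⌉ − ⌈16145/533⌉ = 31 − 31 = 0
n=45: ⌈(46·366+41)/533⌉ − ⌈(45·366+41)/533⌉ = ⌈16877/533⌉ − ⌈16511/533⌉ = 32 − 31 = 1
n=46: ⌈(47·366+41)/533⌉ − ⌈(46·366+41)/533⌉ = ⌈17243/533⌉ − ⌈16877/533⌉ = 33 − 32 = 1
n=47: ⌈(48·366+41)/533⌉ − ⌈(47·366+41)/533⌉ = ⌈17609/533⌉ − ⌈17243/533⌉ = 34 − 33 = 1
n=48: ⌈(49·366+41)/533⌉ − ⌈(48·366+41)/533⌉ = ⌈17975/533⌉ − ⌈17609/533⌉ = 34 − 34 = 0
n=49: ⌈(50·366+41)/533⌉ − ⌈(49·366+41)/533⌉ = ⌈18341/533⌉ − ⌈17975/533⌉ = 35 − 34 = 1
n=50: ⌈(51·366+41)/533⌉ − ⌈(50·366+41)/533⌉ = ⌈18707/533⌉ − ⌈18341/533⌉ = 36 − 35 = 1
n=51: ⌈(52·366+41)/533⌉ − ⌈(51·366+41)/533⌉ = ⌈19073/533⌉ − ⌈18707/533⌉ = 36 − 36 = 0
n=52: ⌈(53·366+41)/533⌉ − ⌈(52·366+41)/533⌉ = ⌈19439/533⌉ − ⌈19073/533⌉ = 37 − 36 = 1
n=53: ⌈(54·366+41)/533⌉ − ⌈(53·366+41)/533⌉ = ⌈19805/533⌉ − ⌈19439/533⌉ = 38 − 37 = 1
n=54: ⌈(55·366+41)/533⌉ − ⌈(54·366+41)/533⌉ = ⌈20171/533⌉ − ⌈19805/533⌉ = 38 − 38 = 0
n=55: ⌈(56·366+41)/533⌉ − ⌈(55·366+41)/533⌉ = ⌈20537/533⌉ − ⌈20171/533⌉ = 39 − 38 = 1
n=56: ⌈(57·366+41)/533⌉ − ⌈(56·366+41)/533⌉ = ⌈20903/533⌉ − ⌈20537/533⌉ = 40 − 39 = 1
n=57: ⌈(58·366+41)/533⌉ − ⌈(57·366+41)/533⌉ = ⌈21269/533⌉ − ⌈20903/533⌉ = 40 − 40 = 0
n=58: ⌈(59·366+41)/533⌉ − ⌈(58·366+41)/533⌉ = ⌈21635/533⌉ − ⌈21269/533⌉ = 41 − 40 = 1
n=59: ⌈(60·366+41)/533⌉ − ⌈(59·366+41)/533⌉ = ⌈22001/533⌉ − ⌈21635/533⌉ = 42 − 41 = 1
n=60: ⌈(61·366+41)/533⌉ − ⌈(60·366+41)/533⌉ = ⌈22367/533⌉ − ⌈22001/533⌉ = 42 − 42 = 0
n=61: ⌈(62·366+41)/533⌉ − ⌈(61·366+41)/533⌉ = ⌈22733/533⌉ − ⌈22367/533⌉ = 43 − 42 = 1
n=62: ⌈(63·366+41)/533⌉ − ⌈(62·366+41)/533⌉ = ⌈23099/533⌉ − ⌈22733/533⌉ = 44 − 43 = 1
n=63: ⌈(64·366+41)/533⌉ − ⌈(63·366+41)/533⌉ = ⌈23465/533⌉ − ⌈23099/533⌉ = 45 − 44 = 1
n=64: ⌈(65·366+41)/533⌉ − ⌈(64·366+41)/533⌉ = ⌈23831/533⌉ − ⌈23465/533⌉ = 45 − 45 = 0
n=65: ⌈(66·366+41)/533⌉ − ⌈(65·366+41)/533⌉ = ⌈24197/533⌉ − ⌈23831/533⌉ = 46 − 45 = 1
n=66: ⌈(67·366+41)/533⌉ − ⌈(66·366+41)/533⌉ = ⌈24563/533⌉ − ⌈24197/533⌉ = 47 − 46 = 1
n=67: ⌈(68·366+41)/533⌉ − ⌈(67·366+41)/533⌉ = ⌈24929/533⌉ − ⌈24563/533⌉ = 47 − 47 = 0
n=68: ⌈(69·366+41)/533⌉ − ⌈(68·366+41)/533⌉ = ⌈25295/533⌉ − ⌈24929/533⌉ = 48 − 47 = 1

011011011011101101101101101101110110110110110111011011011011011101101


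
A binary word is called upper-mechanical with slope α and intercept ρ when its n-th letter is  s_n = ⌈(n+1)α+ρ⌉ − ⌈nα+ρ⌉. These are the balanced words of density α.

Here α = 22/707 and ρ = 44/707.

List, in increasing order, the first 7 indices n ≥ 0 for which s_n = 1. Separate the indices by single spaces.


n=0: ⌈66/707⌉−⌈44/707⌉ = 1−1 = 0
n=1: ⌈88/707⌉−⌈66/707⌉ = 1−1 = 0
  …
n=30: ⌈726/707⌉−⌈704/707⌉ = 2−1 = 1  ← one
n=31: ⌈748/707⌉−⌈726/707⌉ = 2−2 = 0
n=32: ⌈770/707⌉−⌈748/707⌉ = 2−2 = 0
  …
n=62: ⌈1430/707⌉−⌈1408/707⌉ = 3−2 = 1  ← one
n=63: ⌈1452/707⌉−⌈1430/707⌉ = 3−3 = 0
n=64: ⌈1474/707⌉−⌈1452/707⌉ = 3−3 = 0
  …
n=94: ⌈2134/707⌉−⌈2112/707⌉ = 4−3 = 1  ← one
n=95: ⌈2156/707⌉−⌈2134/707⌉ = 4−4 = 0
n=96: ⌈2178/707⌉−⌈2156/707⌉ = 4−4 = 0
  …
n=126: ⌈2838/707⌉−⌈2816/707⌉ = 5−4 = 1  ← one
n=127: ⌈2860/707⌉−⌈2838/707⌉ = 5−5 = 0
n=128: ⌈2882/707⌉−⌈2860/707⌉ = 5−5 = 0
  …
n=158: ⌈3542/707⌉−⌈3520/707⌉ = 6−5 = 1  ← one
n=159: ⌈3564/707⌉−⌈3542/707⌉ = 6−6 = 0
n=160: ⌈3586/707⌉−⌈3564/707⌉ = 6−6 = 0
  …
n=190: ⌈4246/707⌉−⌈4224/707⌉ = 7−6 = 1  ← one
n=191: ⌈4268/707⌉−⌈4246/707⌉ = 7−7 = 0
n=192: ⌈4290/707⌉−⌈4268/707⌉ = 7−7 = 0
  …
n=222: ⌈4950/707⌉−⌈4928/707⌉ = 8−7 = 1  ← one
positions of the first 7 ones: 30 62 94 126 158 190 222

30 62 94 126 158 190 222


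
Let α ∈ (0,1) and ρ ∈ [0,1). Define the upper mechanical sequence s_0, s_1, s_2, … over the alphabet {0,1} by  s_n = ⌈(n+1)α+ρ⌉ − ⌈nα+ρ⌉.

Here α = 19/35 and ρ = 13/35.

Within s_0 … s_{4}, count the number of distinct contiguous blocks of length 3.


3

t_n = ⌈(n·19+13)/35⌉ for n = 0 … 5:
  n=0…5: ⌈13/35⌉=1 ⌈32/35⌉=1 ⌈51/35⌉=2 ⌈70/35⌉=2 ⌈89/35⌉=3 ⌈108/35⌉=4
s_n = t_(n+1) − t_n for n = 0 … 4 gives
prefix = 01011
slide a length-3 window over [0..2] … [2..4] (3 windows); first occurrence of each distinct factor:
  [  0..  2] 010
  [  1..  3] 101
  [  2..  4] 011
distinct factors: {010, 011, 101}
count = 3  (Sturmian bound for length 3 is 4)


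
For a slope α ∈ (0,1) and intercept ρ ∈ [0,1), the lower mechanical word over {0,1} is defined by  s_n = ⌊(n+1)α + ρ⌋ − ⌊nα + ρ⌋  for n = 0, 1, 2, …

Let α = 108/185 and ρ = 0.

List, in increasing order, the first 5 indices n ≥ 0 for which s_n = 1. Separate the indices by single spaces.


1 3 5 6 8

n=0: ⌊108/185⌋−⌊0/185⌋ = 0−0 = 0
n=1: ⌊216/185⌋−⌊108/185⌋ = 1−0 = 1  ← one
n=2: ⌊324/185⌋−⌊216/185⌋ = 1−1 = 0
n=3: ⌊432/185⌋−⌊324/185⌋ = 2−1 = 1  ← one
n=4: ⌊540/185⌋−⌊432/185⌋ = 2−2 = 0
n=5: ⌊648/185⌋−⌊540/185⌋ = 3−2 = 1  ← one
n=6: ⌊756/185⌋−⌊648/185⌋ = 4−3 = 1  ← one
n=7: ⌊864/185⌋−⌊756/185⌋ = 4−4 = 0
n=8: ⌊972/185⌋−⌊864/185⌋ = 5−4 = 1  ← one
positions of the first 5 ones: 1 3 5 6 8


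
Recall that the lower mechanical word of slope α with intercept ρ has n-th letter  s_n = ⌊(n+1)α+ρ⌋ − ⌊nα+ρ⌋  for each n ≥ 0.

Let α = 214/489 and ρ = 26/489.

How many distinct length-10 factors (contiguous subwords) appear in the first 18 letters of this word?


t_n = ⌊(n·214+26)/489⌋ for n = 0 … 18:
  n=0…9: ⌊26/489⌋=0 ⌊240/489⌋=0 ⌊454/489⌋=0 ⌊668/489⌋=1 ⌊882/489⌋=1 ⌊1096/489⌋=2 ⌊1310/489⌋=2 ⌊1524/489⌋=3 ⌊1738/489⌋=3 ⌊1952/489⌋=3
  n=10…18: ⌊2166/489⌋=4 ⌊2380/489⌋=4 ⌊2594/489⌋=5 ⌊2808/489⌋=5 ⌊3022/489⌋=6 ⌊3236/489⌋=6 ⌊3450/489⌋=7 ⌊3664/489⌋=7 ⌊3878/489⌋=7
s_n = t_(n+1) − t_n for n = 0 … 17 gives
prefix = 001010100101010100
slide a length-10 window over [0..9] … [8..17] (9 windows); first occurrence of each distinct factor:
  [  0..  9] 0010101001
  [  1.. 10] 0101010010
  [  2.. 11] 1010100101
  [  3.. 12] 0101001010
  [  4.. 13] 1010010101
  [  5.. 14] 0100101010
  [  6.. 15] 1001010101
  [  7.. 16] 0010101010
  [  8.. 17] 0101010100
distinct factors: {0010101001, 0010101010, 0100101010, 0101001010, 0101010010, 0101010100, 1001010101, 1010010101, 1010100101}
count = 9  (Sturmian bound for length 10 is 11)

9


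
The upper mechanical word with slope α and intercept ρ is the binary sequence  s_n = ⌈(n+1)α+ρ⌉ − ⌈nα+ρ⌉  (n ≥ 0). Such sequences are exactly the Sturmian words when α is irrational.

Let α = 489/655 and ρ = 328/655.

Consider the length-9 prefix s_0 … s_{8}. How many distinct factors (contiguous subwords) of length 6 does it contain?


t_n = ⌈(n·489+328)/655⌉ for n = 0 … 9:
  n=0…9: ⌈328/655⌉=1 ⌈817/655⌉=2 ⌈1306/655⌉=2 ⌈1795/655⌉=3 ⌈2284/655⌉=4 ⌈2773/655⌉=5 ⌈3262/655⌉=5 ⌈3751/655⌉=6 ⌈4240/655⌉=7 ⌈4729/655⌉=8
s_n = t_(n+1) − t_n for n = 0 … 8 gives
prefix = 101110111
slide a length-6 window over [0..5] … [3..8] (4 windows); first occurrence of each distinct factor:
  [  0..  5] 101110
  [  1..  6] 011101
  [  2..  7] 111011
  [  3..  8] 110111
distinct factors: {011101, 101110, 110111, 111011}
count = 4  (Sturmian bound for length 6 is 7)

4


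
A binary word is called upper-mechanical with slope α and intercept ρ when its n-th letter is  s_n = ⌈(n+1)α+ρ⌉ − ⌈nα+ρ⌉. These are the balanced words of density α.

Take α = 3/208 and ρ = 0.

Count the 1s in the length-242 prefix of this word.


4

#1s = Σ_{n=0}^{241} s_n = Σ_{n=0}^{241} (⌈(n+1)α+ρ⌉ − ⌈nα+ρ⌉)
the sum telescopes: every ⌈nα+ρ⌉ with 0 < n < 242 appears once with + and once with −, leaving ⌈242α+ρ⌉ − ⌈0·α+ρ⌉
242α + ρ = (242·3) / 208 = 726/208
ρ = 0/208
⌈726/208⌉ = 4,  ⌈0/208⌉ = 0
#1s = 4 − 0 = 4


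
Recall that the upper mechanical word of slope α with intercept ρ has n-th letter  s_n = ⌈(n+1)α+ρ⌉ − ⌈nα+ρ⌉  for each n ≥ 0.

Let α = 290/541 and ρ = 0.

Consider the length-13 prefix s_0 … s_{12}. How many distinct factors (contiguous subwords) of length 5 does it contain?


3

t_n = ⌈(n·290)/541⌉ for n = 0 … 13:
  n=0…9: ⌈0/541⌉=0 ⌈290/541⌉=1 ⌈580/541⌉=2 ⌈870/541⌉=2 ⌈1160/541⌉=3 ⌈1450/541⌉=3 ⌈1740/541⌉=4 ⌈2030/541⌉=4 ⌈2320/541⌉=5 ⌈2610/541⌉=5
  n=10…13: ⌈2900/541⌉=6 ⌈3190/541⌉=6 ⌈3480/541⌉=7 ⌈3770/541⌉=7
s_n = t_(n+1) − t_n for n = 0 … 12 gives
prefix = 1101010101010
slide a length-5 window over [0..4] … [8..12] (9 windows); first occurrence of each distinct factor:
  [  0..  4] 11010
  [  1..  5] 10101
  [  2..  6] 01010
  (the other 6 windows repeat one of these)
distinct factors: {01010, 10101, 11010}
count = 3  (Sturmian bound for length 5 is 6)
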